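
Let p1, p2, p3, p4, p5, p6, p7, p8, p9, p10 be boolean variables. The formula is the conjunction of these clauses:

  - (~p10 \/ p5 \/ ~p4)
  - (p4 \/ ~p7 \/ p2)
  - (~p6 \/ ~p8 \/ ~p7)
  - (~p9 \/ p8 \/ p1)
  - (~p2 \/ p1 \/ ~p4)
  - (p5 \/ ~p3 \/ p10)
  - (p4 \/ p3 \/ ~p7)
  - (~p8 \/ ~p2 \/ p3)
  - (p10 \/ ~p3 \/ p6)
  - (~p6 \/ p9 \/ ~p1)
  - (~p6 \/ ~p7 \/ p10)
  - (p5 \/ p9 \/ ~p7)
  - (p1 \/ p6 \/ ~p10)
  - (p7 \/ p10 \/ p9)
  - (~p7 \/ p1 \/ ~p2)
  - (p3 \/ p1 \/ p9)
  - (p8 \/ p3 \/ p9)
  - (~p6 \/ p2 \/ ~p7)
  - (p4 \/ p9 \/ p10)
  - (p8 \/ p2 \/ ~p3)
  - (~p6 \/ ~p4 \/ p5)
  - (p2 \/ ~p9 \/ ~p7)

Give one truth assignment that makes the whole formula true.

p1 = False, p2 = False, p3 = False, p4 = False, p5 = False, p6 = True, p7 = False, p8 = True, p9 = True, p10 = False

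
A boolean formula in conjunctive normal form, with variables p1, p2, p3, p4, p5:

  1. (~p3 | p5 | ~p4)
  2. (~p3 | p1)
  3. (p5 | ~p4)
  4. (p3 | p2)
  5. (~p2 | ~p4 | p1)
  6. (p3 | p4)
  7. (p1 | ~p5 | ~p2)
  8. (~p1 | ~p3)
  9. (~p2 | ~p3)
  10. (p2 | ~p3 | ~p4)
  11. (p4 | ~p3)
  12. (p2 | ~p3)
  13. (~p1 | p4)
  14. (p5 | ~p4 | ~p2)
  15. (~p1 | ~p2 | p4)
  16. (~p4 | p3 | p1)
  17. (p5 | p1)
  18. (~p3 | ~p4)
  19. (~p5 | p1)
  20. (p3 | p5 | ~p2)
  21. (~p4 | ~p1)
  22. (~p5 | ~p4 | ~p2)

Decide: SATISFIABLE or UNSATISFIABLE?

UNSATISFIABLE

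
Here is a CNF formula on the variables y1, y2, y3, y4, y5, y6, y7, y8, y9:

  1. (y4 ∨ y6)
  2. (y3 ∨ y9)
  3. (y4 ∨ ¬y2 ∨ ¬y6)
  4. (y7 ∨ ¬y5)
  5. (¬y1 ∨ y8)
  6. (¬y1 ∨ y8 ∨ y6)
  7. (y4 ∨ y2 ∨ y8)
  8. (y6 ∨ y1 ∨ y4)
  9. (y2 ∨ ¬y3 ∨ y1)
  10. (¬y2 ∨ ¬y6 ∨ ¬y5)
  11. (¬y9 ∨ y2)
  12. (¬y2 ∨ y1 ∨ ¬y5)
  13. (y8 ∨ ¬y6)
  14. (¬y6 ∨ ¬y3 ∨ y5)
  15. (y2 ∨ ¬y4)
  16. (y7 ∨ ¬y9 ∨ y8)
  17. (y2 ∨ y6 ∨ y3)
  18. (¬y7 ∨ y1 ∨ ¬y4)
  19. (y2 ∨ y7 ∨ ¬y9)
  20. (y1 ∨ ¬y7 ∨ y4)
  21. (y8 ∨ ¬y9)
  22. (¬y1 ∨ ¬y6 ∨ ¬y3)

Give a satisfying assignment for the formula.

y1=1, y2=1, y3=1, y4=1, y5=0, y6=0, y7=0, y8=1, y9=0

y8 occurs only positively in the remaining clauses — set y8 = True.
Try y1 = True.
Try y2 = True.
Try y3 = True.
  then y6 is forced to False.
  then y4 is forced to True.
The remaining clauses are satisfied by y5 = False, y7 = False, y9 = False.
Every clause has at least one true literal under this assignment.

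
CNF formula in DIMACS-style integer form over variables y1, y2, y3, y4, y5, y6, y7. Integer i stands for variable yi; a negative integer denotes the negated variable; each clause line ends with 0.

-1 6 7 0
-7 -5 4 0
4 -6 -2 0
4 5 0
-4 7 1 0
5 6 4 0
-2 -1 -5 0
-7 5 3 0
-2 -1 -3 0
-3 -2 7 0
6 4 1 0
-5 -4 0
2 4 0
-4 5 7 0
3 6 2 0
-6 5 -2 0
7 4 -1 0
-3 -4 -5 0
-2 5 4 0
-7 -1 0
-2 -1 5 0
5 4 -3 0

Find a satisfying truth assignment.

y1=F, y2=F, y3=T, y4=T, y5=F, y6=T, y7=T

Check each clause:
  1. (y7 OR y6 OR NOT y1) — y6 is true.
  2. (NOT y5 OR y4 OR NOT y7) — NOT y5 is true.
  3. (NOT y6 OR NOT y2 OR y4) — y4 is true.
  4. (y5 OR y4) — y4 is true.
  5. (NOT y4 OR y1 OR y7) — y7 is true.
  6. (y6 OR y4 OR y5) — y4 is true.
  7. (NOT y5 OR NOT y2 OR NOT y1) — NOT y5 is true.
  8. (y3 OR y5 OR NOT y7) — y3 is true.
  9. (NOT y3 OR NOT y1 OR NOT y2) — NOT y2 is true.
  10. (NOT y3 OR y7 OR NOT y2) — NOT y2 is true.
  11. (y6 OR y1 OR y4) — y4 is true.
  12. (NOT y4 OR NOT y5) — NOT y5 is true.
  13. (y2 OR y4) — y4 is true.
  14. (y5 OR NOT y4 OR y7) — y7 is true.
  15. (y3 OR y6 OR y2) — y3 is true.
  16. (NOT y2 OR NOT y6 OR y5) — NOT y2 is true.
  17. (y7 OR y4 OR NOT y1) — y4 is true.
  18. (NOT y3 OR NOT y4 OR NOT y5) — NOT y5 is true.
  19. (NOT y2 OR y5 OR y4) — y4 is true.
  20. (NOT y7 OR NOT y1) — NOT y1 is true.
  21. (NOT y2 OR NOT y1 OR y5) — NOT y2 is true.
  22. (y5 OR y4 OR NOT y3) — y4 is true.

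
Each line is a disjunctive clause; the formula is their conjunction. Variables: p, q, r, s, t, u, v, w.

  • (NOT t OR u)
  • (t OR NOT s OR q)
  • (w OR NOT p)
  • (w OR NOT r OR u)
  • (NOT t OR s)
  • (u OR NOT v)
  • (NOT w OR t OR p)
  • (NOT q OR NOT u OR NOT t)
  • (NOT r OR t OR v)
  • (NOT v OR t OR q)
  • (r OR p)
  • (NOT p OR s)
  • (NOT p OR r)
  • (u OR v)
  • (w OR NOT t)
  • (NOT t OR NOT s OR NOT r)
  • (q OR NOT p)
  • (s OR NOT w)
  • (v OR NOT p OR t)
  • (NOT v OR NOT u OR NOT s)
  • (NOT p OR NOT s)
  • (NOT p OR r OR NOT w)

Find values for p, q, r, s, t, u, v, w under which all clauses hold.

p=False  q=True  r=True  s=False  t=False  u=True  v=True  w=False

Set p = False and propagate.
  then r is forced to True.
Try q = True.
Branch on s: take s = False.
  then t is forced to False.
  then w is forced to False.
  then u is forced to True.
  then v is forced to True.
Every clause has at least one true literal under this assignment.
Check each clause:
  1. (NOT t OR u) — NOT t is true.
  2. (t OR q OR NOT s) — q is true.
  3. (w OR NOT p) — NOT p is true.
  4. (NOT r OR w OR u) — u is true.
  5. (NOT t OR s) — NOT t is true.
  6. (u OR NOT v) — u is true.
  7. (p OR NOT w OR t) — NOT w is true.
  8. (NOT u OR NOT t OR NOT q) — NOT t is true.
  9. (NOT r OR v OR t) — v is true.
  10. (NOT v OR q OR t) — q is true.
  11. (r OR p) — r is true.
  12. (NOT p OR s) — NOT p is true.
  13. (r OR NOT p) — r is true.
  14. (v OR u) — u is true.
  15. (w OR NOT t) — NOT t is true.
  16. (NOT s OR NOT r OR NOT t) — NOT t is true.
  17. (q OR NOT p) — q is true.
  18. (NOT w OR s) — NOT w is true.
  19. (t OR NOT p OR v) — NOT p is true.
  20. (NOT s OR NOT u OR NOT v) — NOT s is true.
  21. (NOT s OR NOT p) — NOT s is true.
  22. (NOT w OR NOT p OR r) — NOT w is true.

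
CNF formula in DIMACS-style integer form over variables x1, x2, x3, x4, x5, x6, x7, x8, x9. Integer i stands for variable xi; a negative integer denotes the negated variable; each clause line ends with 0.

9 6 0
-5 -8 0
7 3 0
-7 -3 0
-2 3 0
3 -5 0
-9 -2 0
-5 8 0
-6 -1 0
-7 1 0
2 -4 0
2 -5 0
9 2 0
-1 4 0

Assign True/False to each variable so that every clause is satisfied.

x1 = False, x2 = False, x3 = True, x4 = False, x5 = False, x6 = False, x7 = False, x8 = False, x9 = True

Check each clause:
  1. (x6 | x9) — x9 is true.
  2. (~x5 | ~x8) — ~x8 is true.
  3. (x7 | x3) — x3 is true.
  4. (~x7 | ~x3) — ~x7 is true.
  5. (~x2 | x3) — x3 is true.
  6. (~x5 | x3) — x3 is true.
  7. (~x2 | ~x9) — ~x2 is true.
  8. (~x5 | x8) — ~x5 is true.
  9. (~x1 | ~x6) — ~x6 is true.
  10. (~x7 | x1) — ~x7 is true.
  11. (x2 | ~x4) — ~x4 is true.
  12. (x2 | ~x5) — ~x5 is true.
  13. (x9 | x2) — x9 is true.
  14. (x4 | ~x1) — ~x1 is true.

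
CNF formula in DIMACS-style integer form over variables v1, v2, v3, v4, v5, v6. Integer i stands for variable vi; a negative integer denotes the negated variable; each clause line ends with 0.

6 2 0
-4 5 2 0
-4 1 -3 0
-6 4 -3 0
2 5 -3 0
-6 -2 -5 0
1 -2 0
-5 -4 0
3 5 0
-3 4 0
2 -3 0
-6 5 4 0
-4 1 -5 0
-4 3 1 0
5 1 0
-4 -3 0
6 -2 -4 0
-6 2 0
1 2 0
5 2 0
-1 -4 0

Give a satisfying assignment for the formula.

v1=True, v2=True, v3=False, v4=False, v5=True, v6=False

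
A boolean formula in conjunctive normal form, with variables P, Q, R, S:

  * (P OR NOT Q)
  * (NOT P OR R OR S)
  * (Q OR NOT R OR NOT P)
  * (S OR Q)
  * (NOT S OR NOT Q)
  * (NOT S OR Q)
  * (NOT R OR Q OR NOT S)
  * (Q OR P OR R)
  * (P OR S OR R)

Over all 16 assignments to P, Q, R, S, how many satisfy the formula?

Satisfying assignments:
  P=1 Q=1 R=1 S=0
Count: 1.

1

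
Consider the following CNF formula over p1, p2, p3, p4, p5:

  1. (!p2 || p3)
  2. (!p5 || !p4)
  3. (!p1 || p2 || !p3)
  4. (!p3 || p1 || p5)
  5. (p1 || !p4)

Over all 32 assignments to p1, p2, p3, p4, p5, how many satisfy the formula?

10

Split on p1, then p3.
  p1=T, p3=T: remaining (p2,p4,p5) ∈ {(T,F,F); (T,F,T); (T,T,F)} — 3.
  p1=T, p3=F: remaining (p2,p4,p5) ∈ {(F,F,F); (F,F,T); (F,T,F)} — 3.
  p1=F, p3=T: remaining (p2,p4,p5) ∈ {(F,F,T); (T,F,T)} — 2.
  p1=F, p3=F: remaining (p2,p4,p5) ∈ {(F,F,F); (F,F,T)} — 2.
Total: 3 + 3 + 2 + 2 = 10.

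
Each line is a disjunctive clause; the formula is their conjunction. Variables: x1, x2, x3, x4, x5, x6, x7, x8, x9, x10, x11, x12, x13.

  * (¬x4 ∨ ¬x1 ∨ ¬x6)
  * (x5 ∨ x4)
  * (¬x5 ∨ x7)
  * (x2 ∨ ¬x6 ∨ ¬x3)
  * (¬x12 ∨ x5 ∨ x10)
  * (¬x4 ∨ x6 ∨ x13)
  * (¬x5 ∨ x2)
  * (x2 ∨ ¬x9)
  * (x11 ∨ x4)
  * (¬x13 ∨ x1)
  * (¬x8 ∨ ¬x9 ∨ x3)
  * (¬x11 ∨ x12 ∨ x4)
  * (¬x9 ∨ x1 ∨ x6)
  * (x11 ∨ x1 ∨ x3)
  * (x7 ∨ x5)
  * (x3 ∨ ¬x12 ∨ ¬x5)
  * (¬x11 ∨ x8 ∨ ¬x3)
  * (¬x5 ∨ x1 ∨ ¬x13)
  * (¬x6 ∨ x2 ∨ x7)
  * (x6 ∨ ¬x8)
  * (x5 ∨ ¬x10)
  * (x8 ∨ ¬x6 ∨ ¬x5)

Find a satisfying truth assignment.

x1 = F, x2 = T, x3 = T, x4 = T, x5 = F, x6 = T, x7 = T, x8 = F, x9 = F, x10 = F, x11 = F, x12 = F, x13 = F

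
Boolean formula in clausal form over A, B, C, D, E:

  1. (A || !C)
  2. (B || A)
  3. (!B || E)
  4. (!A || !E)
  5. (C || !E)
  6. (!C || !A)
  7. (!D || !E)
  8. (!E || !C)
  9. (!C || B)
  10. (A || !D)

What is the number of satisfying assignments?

2

The models are:
  A=1 B=0 C=0 D=0 E=0
  A=1 B=0 C=0 D=1 E=0
Count: 2.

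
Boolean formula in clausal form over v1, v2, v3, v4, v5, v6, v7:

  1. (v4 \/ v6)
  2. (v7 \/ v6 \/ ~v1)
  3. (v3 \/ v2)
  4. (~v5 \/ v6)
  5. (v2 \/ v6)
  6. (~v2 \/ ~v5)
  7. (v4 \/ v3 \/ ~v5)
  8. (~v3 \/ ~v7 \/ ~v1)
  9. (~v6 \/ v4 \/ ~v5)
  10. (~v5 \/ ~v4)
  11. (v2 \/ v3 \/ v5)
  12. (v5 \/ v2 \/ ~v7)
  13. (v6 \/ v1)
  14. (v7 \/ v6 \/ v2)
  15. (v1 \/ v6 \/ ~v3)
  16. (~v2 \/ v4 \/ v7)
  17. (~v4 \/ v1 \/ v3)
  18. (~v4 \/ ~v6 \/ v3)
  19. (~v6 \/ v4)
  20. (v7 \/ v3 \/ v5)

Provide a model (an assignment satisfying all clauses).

v1=1  v2=1  v3=0  v4=1  v5=0  v6=0  v7=1

Check each clause:
  1. (v6 \/ v4) — v4 is true.
  2. (~v1 \/ v6 \/ v7) — v7 is true.
  3. (v2 \/ v3) — v2 is true.
  4. (v6 \/ ~v5) — ~v5 is true.
  5. (v6 \/ v2) — v2 is true.
  6. (~v2 \/ ~v5) — ~v5 is true.
  7. (~v5 \/ v4 \/ v3) — ~v5 is true.
  8. (~v7 \/ ~v3 \/ ~v1) — ~v3 is true.
  9. (v4 \/ ~v5 \/ ~v6) — ~v6 is true.
  10. (~v5 \/ ~v4) — ~v5 is true.
  11. (v5 \/ v3 \/ v2) — v2 is true.
  12. (~v7 \/ v2 \/ v5) — v2 is true.
  13. (v1 \/ v6) — v1 is true.
  14. (v6 \/ v7 \/ v2) — v2 is true.
  15. (~v3 \/ v1 \/ v6) — v1 is true.
  16. (~v2 \/ v7 \/ v4) — v4 is true.
  17. (v1 \/ ~v4 \/ v3) — v1 is true.
  18. (~v4 \/ ~v6 \/ v3) — ~v6 is true.
  19. (v4 \/ ~v6) — ~v6 is true.
  20. (v3 \/ v5 \/ v7) — v7 is true.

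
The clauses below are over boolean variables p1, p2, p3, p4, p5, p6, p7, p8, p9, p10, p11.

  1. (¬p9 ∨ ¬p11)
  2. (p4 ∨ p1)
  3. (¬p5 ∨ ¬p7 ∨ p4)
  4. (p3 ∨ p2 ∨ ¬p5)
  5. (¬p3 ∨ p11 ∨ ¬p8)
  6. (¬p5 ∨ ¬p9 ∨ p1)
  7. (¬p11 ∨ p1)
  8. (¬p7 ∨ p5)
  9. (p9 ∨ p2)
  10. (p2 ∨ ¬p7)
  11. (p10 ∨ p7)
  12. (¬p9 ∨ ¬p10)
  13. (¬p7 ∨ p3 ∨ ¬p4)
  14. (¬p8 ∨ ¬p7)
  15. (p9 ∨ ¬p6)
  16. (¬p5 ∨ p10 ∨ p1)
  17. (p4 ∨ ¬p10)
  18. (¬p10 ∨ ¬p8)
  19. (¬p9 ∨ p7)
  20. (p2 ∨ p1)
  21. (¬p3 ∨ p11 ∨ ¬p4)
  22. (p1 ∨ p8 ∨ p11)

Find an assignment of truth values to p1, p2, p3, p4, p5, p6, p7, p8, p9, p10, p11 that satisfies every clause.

p1=T, p2=T, p3=T, p4=T, p5=F, p6=F, p7=F, p8=F, p9=F, p10=T, p11=T

Check each clause:
  1. (¬p9 ∨ ¬p11) — ¬p9 is true.
  2. (p1 ∨ p4) — p1 is true.
  3. (¬p7 ∨ p4 ∨ ¬p5) — ¬p7 is true.
  4. (¬p5 ∨ p3 ∨ p2) — p2 is true.
  5. (¬p8 ∨ ¬p3 ∨ p11) — ¬p8 is true.
  6. (¬p5 ∨ p1 ∨ ¬p9) — p1 is true.
  7. (p1 ∨ ¬p11) — p1 is true.
  8. (¬p7 ∨ p5) — ¬p7 is true.
  9. (p9 ∨ p2) — p2 is true.
  10. (p2 ∨ ¬p7) — ¬p7 is true.
  11. (p7 ∨ p10) — p10 is true.
  12. (¬p9 ∨ ¬p10) — ¬p9 is true.
  13. (¬p4 ∨ p3 ∨ ¬p7) — ¬p7 is true.
  14. (¬p7 ∨ ¬p8) — ¬p8 is true.
  15. (¬p6 ∨ p9) — ¬p6 is true.
  16. (¬p5 ∨ p10 ∨ p1) — p1 is true.
  17. (p4 ∨ ¬p10) — p4 is true.
  18. (¬p8 ∨ ¬p10) — ¬p8 is true.
  19. (p7 ∨ ¬p9) — ¬p9 is true.
  20. (p1 ∨ p2) — p1 is true.
  21. (¬p3 ∨ p11 ∨ ¬p4) — p11 is true.
  22. (p11 ∨ p1 ∨ p8) — p1 is true.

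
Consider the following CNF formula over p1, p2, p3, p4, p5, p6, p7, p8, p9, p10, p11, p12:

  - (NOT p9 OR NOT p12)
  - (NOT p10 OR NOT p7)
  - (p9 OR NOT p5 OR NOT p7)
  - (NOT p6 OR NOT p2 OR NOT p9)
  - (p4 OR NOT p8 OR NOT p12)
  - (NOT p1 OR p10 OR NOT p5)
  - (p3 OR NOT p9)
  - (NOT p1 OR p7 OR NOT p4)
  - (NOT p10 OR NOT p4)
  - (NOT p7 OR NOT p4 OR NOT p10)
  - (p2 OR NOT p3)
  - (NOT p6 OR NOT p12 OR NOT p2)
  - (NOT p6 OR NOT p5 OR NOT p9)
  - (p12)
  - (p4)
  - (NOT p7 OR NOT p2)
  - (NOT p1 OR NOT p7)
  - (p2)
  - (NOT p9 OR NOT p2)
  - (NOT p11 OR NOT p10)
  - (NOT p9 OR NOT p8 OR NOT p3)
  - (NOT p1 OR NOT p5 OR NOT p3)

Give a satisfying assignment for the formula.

p1=False  p2=True  p3=True  p4=True  p5=False  p6=False  p7=False  p8=False  p9=False  p10=False  p11=False  p12=True

(p12) is a unit clause, so p12 = True.
Unit propagation: (NOT p9) forces p9 = False.
The clause (p4) is unit: p4 must be True.
Unit propagation: (NOT p10) forces p10 = False.
(p2) is a unit clause, so p2 = True.
(NOT p6) is a unit clause, so p6 = False.
The clause (NOT p7) is unit: p7 must be False.
The clause (NOT p1) is unit: p1 must be False.
p3, p5, p8, p11 are now unconstrained; take p3 = True, p5 = False, p8 = False, p11 = False.
Every clause has at least one true literal under this assignment.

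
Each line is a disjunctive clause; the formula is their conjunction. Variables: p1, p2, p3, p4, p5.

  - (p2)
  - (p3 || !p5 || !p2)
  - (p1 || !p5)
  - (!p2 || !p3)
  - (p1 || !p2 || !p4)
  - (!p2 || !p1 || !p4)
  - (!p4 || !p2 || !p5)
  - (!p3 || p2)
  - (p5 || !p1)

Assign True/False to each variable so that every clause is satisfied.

The clause (p2) is unit: p2 must be True.
Unit propagation: (!p3) forces p3 = False.
The clause (!p5) is unit: p5 must be False.
Unit propagation: (!p1) forces p1 = False.
Unit propagation: (!p4) forces p4 = False.
Every clause has at least one true literal under this assignment.

p1 = 0, p2 = 1, p3 = 0, p4 = 0, p5 = 0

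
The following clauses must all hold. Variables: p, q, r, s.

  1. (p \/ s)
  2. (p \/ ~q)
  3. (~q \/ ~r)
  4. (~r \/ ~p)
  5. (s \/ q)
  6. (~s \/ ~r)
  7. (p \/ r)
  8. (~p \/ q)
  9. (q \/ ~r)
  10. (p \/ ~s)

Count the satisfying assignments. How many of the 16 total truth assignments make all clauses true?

Satisfying assignments:
  p=T q=T r=F s=F
  p=T q=T r=F s=T
Count: 2.

2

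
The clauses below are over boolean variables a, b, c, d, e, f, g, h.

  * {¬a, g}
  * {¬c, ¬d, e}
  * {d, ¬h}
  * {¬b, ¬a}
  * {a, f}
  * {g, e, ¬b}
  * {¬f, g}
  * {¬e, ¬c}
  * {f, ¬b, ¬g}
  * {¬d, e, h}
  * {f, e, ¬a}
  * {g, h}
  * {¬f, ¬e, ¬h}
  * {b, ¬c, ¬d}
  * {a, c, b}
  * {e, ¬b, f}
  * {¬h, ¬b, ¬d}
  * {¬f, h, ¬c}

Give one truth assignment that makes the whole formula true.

Set a = True and propagate.
  then g is forced to True.
  then b is forced to False.
Try c = False.
Try d = False.
  then h is forced to False.
For the remaining variables, e = True, f = False works.
Every clause has at least one true literal under this assignment.

a = True, b = False, c = False, d = False, e = True, f = False, g = True, h = False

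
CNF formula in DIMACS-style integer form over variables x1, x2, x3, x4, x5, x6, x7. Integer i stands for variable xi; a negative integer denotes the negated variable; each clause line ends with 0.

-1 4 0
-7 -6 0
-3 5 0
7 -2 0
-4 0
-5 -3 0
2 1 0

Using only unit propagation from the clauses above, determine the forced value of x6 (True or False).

False

(~x4) stands alone — x4 = False.
(~x1 | x4): since x4 = False, the clause reduces to (~x1). x1 = False.
In (x1 | x2), x1 is now false; x2 must hold, so x2 = True.
From (~x2 | x7) and x2 = True: x7 = True.
In (~x7 | ~x6), ~x7 is now false; ~x6 must hold, so x6 = False.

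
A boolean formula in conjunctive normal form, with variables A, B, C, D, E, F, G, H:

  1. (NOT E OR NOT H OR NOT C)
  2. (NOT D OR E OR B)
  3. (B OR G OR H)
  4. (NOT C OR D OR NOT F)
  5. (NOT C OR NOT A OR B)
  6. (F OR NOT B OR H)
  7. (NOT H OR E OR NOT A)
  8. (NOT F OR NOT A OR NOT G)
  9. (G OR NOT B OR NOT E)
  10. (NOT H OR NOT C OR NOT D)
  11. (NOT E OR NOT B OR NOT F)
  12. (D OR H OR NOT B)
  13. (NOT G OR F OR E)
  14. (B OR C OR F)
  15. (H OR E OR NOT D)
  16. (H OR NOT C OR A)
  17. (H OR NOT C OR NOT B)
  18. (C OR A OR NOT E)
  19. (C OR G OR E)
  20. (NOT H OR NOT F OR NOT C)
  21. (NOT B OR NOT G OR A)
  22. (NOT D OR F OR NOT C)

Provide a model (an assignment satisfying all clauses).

Try A = True.
For the remaining variables, B = False, C = False, D = True, E = True, F = True, G = False, H = True works.

A=T, B=F, C=F, D=T, E=T, F=T, G=F, H=T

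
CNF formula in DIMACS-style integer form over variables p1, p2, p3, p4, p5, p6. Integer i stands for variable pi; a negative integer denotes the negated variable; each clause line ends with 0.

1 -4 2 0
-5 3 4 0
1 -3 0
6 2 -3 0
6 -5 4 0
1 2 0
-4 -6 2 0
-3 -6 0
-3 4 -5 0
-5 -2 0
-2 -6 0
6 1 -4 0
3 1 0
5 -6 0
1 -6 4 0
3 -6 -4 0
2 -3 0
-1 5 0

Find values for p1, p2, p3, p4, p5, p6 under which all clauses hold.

Set p1 = True and propagate.
  then p5 is forced to True.
  then p2 is forced to False.
  then p3 is forced to False.
  then p4 is forced to True.
  then p6 is forced to False.

p1=True, p2=False, p3=False, p4=True, p5=True, p6=False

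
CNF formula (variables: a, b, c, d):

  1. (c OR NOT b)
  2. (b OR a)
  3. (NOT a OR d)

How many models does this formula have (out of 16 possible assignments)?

5

Satisfying assignments:
  a=F b=T c=T d=F
  a=F b=T c=T d=T
  a=T b=F c=F d=T
  a=T b=F c=T d=T
  a=T b=T c=T d=T
That's 5 in total.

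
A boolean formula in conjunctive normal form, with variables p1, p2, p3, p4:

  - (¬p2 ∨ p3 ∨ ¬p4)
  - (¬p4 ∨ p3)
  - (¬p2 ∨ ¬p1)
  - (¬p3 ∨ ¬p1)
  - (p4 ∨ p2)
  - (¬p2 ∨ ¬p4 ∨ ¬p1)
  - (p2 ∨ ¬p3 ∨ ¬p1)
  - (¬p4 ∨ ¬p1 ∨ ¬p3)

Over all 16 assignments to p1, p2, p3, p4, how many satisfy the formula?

4

Satisfying assignments:
  p1=0 p2=0 p3=1 p4=1
  p1=0 p2=1 p3=0 p4=0
  p1=0 p2=1 p3=1 p4=0
  p1=0 p2=1 p3=1 p4=1
That's 4 in total.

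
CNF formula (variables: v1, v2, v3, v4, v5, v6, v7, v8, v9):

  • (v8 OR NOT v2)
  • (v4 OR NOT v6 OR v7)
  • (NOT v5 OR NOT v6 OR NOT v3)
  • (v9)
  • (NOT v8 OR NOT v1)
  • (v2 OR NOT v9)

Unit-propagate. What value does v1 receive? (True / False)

False

(v9) stands alone — v9 = True.
(NOT v9 OR v2): since v9 = True, the clause reduces to (v2). v2 = True.
(NOT v2 OR v8): since v2 = True, the clause reduces to (v8). v8 = True.
(NOT v1 OR NOT v8) with v8 = True leaves only NOT v1, so v1 = False.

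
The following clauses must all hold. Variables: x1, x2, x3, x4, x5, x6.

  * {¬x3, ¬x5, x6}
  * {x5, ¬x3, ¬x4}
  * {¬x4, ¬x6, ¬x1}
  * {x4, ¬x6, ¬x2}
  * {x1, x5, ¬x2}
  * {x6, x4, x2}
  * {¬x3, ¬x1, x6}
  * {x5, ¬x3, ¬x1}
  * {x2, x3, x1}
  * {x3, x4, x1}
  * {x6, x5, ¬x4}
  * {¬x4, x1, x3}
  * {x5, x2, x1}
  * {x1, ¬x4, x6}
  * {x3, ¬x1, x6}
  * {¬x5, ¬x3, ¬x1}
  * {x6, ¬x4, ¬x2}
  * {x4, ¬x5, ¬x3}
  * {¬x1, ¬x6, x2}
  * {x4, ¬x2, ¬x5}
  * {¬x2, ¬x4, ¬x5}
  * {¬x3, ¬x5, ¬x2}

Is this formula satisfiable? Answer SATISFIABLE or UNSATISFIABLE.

Branch on x1: take x1 = False.
The remaining clauses are satisfied by x2 = False, x3 = True, x4 = True, x5 = True, x6 = True.
Every clause has at least one true literal under this assignment.
So x1=F  x2=F  x3=T  x4=T  x5=T  x6=T is a satisfying assignment.

SATISFIABLE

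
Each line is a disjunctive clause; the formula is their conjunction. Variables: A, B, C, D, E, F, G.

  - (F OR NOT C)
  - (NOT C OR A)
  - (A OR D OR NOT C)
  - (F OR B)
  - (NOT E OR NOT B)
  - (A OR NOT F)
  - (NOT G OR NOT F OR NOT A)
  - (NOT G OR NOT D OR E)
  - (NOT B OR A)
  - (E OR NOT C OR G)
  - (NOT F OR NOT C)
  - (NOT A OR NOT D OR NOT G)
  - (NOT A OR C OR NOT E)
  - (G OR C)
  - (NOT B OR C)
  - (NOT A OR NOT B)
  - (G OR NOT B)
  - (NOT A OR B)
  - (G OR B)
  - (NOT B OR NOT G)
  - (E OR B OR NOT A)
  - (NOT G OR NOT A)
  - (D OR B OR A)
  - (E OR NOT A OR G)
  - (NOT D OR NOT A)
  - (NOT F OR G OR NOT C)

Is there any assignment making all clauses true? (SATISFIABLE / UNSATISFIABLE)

UNSATISFIABLE

A = True:
  propagation gives B=False; an empty clause results — contradiction.
A = False:
  propagation gives C=False, F=False, B=True; an empty clause results — contradiction.
Every branch closes, so no satisfying assignment exists.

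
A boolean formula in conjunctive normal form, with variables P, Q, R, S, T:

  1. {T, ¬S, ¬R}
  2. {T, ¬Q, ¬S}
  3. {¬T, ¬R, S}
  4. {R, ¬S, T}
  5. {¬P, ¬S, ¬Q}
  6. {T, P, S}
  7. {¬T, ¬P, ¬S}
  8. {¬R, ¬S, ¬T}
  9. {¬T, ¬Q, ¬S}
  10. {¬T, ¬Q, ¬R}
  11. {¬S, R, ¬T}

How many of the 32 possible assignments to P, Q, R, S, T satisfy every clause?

8

Split on S, then T.
  S=1, T=1: a clause becomes empty — 0.
  S=1, T=0: a clause becomes empty — 0.
  S=0, T=1: remaining (P,Q,R) ∈ {(0,0,0); (0,1,0); (1,0,0); (1,1,0)} — 4.
  S=0, T=0: remaining (P,Q,R) ∈ {(1,0,0); (1,0,1); (1,1,0); (1,1,1)} — 4.
Total: 0 + 0 + 4 + 4 = 8.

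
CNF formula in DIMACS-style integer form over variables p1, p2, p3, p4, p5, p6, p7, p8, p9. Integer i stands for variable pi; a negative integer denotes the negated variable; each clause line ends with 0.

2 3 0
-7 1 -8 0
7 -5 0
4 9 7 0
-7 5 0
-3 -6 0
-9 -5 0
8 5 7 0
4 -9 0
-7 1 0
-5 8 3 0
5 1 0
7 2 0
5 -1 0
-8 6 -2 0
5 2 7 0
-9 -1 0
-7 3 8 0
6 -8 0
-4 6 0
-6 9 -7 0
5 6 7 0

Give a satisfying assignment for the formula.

p1=T, p2=F, p3=T, p4=F, p5=T, p6=F, p7=T, p8=F, p9=F

Check each clause:
  1. (p2 || p3) — p3 is true.
  2. (!p8 || p1 || !p7) — !p8 is true.
  3. (!p5 || p7) — p7 is true.
  4. (p7 || p4 || p9) — p7 is true.
  5. (!p7 || p5) — p5 is true.
  6. (!p3 || !p6) — !p6 is true.
  7. (!p9 || !p5) — !p9 is true.
  8. (p7 || p5 || p8) — p5 is true.
  9. (!p9 || p4) — !p9 is true.
  10. (p1 || !p7) — p1 is true.
  11. (p3 || p8 || !p5) — p3 is true.
  12. (p1 || p5) — p1 is true.
  13. (p2 || p7) — p7 is true.
  14. (!p1 || p5) — p5 is true.
  15. (!p8 || !p2 || p6) — !p8 is true.
  16. (p2 || p7 || p5) — p5 is true.
  17. (!p9 || !p1) — !p9 is true.
  18. (p3 || !p7 || p8) — p3 is true.
  19. (p6 || !p8) — !p8 is true.
  20. (!p4 || p6) — !p4 is true.
  21. (!p7 || !p6 || p9) — !p6 is true.
  22. (p5 || p7 || p6) — p5 is true.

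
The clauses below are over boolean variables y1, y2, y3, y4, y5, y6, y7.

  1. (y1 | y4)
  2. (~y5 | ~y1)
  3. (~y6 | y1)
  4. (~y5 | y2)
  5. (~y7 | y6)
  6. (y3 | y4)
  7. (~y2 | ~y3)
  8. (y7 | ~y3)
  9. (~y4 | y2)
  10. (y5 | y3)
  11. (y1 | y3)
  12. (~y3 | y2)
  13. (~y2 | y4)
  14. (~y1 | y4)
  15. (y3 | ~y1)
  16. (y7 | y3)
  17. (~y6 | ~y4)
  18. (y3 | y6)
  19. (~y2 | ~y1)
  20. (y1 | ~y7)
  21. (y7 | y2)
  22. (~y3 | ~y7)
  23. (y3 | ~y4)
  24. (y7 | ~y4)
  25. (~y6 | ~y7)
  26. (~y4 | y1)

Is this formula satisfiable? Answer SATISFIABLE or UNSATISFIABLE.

y3 = True:
  propagation gives y2=False; an empty clause results — contradiction.
y3 = False:
  propagation gives y4=True; an empty clause results — contradiction.
Every branch closes, so no satisfying assignment exists.

UNSATISFIABLE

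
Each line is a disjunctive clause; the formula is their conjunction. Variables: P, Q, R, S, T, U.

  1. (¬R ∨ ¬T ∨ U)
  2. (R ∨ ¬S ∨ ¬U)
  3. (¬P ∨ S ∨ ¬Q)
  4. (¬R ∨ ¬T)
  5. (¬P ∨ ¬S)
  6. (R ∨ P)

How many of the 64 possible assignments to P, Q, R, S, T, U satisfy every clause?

14

Split on R, then P.
  R=1, P=1: remaining (Q,S,T,U) ∈ {(0,0,0,0); (0,0,0,1)} — 2.
  R=1, P=0: forces T=0; Q, S, U free → 2^3 = 8.
  R=0, P=1: remaining (Q,S,T,U) ∈ {(0,0,0,0); (0,0,0,1); (0,0,1,0); (0,0,1,1)} — 4.
  R=0, P=0: a clause becomes empty — 0.
Total: 2 + 8 + 4 + 0 = 14.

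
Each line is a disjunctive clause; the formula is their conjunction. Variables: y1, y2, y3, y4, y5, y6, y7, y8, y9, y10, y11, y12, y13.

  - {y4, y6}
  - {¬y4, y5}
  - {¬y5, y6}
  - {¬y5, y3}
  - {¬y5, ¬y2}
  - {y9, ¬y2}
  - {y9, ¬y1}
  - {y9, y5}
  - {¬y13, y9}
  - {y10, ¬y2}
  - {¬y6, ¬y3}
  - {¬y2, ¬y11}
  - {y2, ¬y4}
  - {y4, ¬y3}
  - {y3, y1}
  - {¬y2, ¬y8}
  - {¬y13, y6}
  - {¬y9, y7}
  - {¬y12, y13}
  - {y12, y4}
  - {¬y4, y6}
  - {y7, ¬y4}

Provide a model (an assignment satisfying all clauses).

y7 occurs only positively in the remaining clauses — set y7 = True.
Pure literal: y11 appears only negated; assign y11 = False.
Branch on y1: take y1 = True.
  then y9 is forced to True.
Try y2 = False.
  then y4 is forced to False.
  then y6 is forced to True.
  then y3 is forced to False.
  then y5 is forced to False.
  then y12 is forced to True.
  then y13 is forced to True.
y8, y10 are now unconstrained; take y8 = True, y10 = False.

y1 = 1, y2 = 0, y3 = 0, y4 = 0, y5 = 0, y6 = 1, y7 = 1, y8 = 1, y9 = 1, y10 = 0, y11 = 0, y12 = 1, y13 = 1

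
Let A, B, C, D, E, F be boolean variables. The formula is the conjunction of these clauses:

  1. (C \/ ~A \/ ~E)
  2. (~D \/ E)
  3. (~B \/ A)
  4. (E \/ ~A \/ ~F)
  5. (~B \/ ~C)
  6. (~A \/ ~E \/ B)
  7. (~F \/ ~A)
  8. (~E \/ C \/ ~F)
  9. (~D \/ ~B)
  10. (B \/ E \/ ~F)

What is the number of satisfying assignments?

11

Split on E, then A.
  E=1, A=1: a clause becomes empty — 0.
  E=1, A=0: D free; 3 ways for (B,C,F) × 2^1 = 6.
  E=0, A=1: remaining (B,C,D,F) ∈ {(0,0,0,0); (0,1,0,0); (1,0,0,0)} — 3.
  E=0, A=0: remaining (B,C,D,F) ∈ {(0,0,0,0); (0,1,0,0)} — 2.
Total: 0 + 6 + 3 + 2 = 11.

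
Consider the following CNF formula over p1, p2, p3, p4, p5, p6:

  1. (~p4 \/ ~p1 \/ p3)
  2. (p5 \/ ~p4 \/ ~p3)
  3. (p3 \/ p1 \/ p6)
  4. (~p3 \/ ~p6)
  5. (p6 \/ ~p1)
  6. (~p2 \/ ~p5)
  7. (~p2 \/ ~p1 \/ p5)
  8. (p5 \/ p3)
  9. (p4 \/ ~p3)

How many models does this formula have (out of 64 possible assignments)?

4

The models are:
  p1=0 p2=0 p3=0 p4=0 p5=1 p6=1
  p1=0 p2=0 p3=0 p4=1 p5=1 p6=1
  p1=0 p2=0 p3=1 p4=1 p5=1 p6=0
  p1=1 p2=0 p3=0 p4=0 p5=1 p6=1
Count: 4.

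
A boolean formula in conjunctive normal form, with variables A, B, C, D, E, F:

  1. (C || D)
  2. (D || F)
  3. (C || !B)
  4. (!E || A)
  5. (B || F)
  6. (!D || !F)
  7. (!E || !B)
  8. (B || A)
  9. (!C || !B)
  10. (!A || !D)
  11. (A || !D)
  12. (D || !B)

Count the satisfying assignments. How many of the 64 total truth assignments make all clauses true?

Satisfying assignments:
  A=T B=F C=T D=F E=F F=T
  A=T B=F C=T D=F E=T F=T
That's 2 in total.

2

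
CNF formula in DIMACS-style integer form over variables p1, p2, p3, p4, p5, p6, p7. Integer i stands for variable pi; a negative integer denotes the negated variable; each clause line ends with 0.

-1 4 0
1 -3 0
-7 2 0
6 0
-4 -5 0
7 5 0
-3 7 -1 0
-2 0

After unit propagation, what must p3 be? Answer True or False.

(p6) stands alone — p6 = True.
(~p2) is a unit clause: p2 = False.
(~p7 | p2) with p2 = False leaves only ~p7, so p7 = False.
(p5 | p7) with p7 = False leaves only p5, so p5 = True.
(~p5 | ~p4) with p5 = True leaves only ~p4, so p4 = False.
(~p1 | p4) with p4 = False leaves only ~p1, so p1 = False.
From (~p3 | p1) and p1 = False: p3 = False.

False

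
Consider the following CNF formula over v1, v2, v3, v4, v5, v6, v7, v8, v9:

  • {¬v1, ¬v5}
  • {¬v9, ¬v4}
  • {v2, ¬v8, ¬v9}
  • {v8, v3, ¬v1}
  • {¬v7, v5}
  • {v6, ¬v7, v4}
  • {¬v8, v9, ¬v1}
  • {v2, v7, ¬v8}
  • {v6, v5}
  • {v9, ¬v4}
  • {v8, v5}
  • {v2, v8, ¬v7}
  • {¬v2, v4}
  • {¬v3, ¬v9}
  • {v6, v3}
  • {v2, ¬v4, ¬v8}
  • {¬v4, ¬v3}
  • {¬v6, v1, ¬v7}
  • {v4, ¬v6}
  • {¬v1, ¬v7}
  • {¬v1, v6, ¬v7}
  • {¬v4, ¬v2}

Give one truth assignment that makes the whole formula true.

v1 = 0, v2 = 0, v3 = 1, v4 = 0, v5 = 1, v6 = 0, v7 = 0, v8 = 0, v9 = 0

Set v1 = False and propagate.
Set v2 = False and propagate.
Branch on v3: take v3 = True.
  then v9 is forced to False.
  then v4 is forced to False.
  then v6 is forced to False.
  then v7 is forced to False.
  then v8 is forced to False.
  then v5 is forced to True.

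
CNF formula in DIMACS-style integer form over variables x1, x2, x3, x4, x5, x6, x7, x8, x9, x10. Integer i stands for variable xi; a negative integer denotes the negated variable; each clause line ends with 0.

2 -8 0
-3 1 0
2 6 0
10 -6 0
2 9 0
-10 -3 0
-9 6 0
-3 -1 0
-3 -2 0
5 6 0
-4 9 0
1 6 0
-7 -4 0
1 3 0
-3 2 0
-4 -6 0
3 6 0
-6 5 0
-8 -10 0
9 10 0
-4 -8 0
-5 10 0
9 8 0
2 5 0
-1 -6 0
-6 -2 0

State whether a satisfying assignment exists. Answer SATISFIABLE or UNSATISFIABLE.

UNSATISFIABLE

x6 = True:
  propagation gives x10=True, x3=False, x1=True; an empty clause results — contradiction.
x6 = False:
  propagation gives x2=True, x9=False, x3=False; an empty clause results — contradiction.
Every branch closes, so no satisfying assignment exists.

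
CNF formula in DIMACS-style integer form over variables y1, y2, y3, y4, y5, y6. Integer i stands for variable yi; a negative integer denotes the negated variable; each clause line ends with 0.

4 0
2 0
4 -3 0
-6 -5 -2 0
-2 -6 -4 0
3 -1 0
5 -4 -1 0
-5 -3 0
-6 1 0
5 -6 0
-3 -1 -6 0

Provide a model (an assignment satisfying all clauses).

y1=F, y2=T, y3=F, y4=T, y5=T, y6=F

Check each clause:
  1. (y4) — y4 is true.
  2. (y2) — y2 is true.
  3. (y4 || !y3) — y4 is true.
  4. (!y2 || !y6 || !y5) — !y6 is true.
  5. (!y2 || !y6 || !y4) — !y6 is true.
  6. (!y1 || y3) — !y1 is true.
  7. (!y1 || !y4 || y5) — y5 is true.
  8. (!y5 || !y3) — !y3 is true.
  9. (y1 || !y6) — !y6 is true.
  10. (!y6 || y5) — !y6 is true.
  11. (!y1 || !y6 || !y3) — !y6 is true.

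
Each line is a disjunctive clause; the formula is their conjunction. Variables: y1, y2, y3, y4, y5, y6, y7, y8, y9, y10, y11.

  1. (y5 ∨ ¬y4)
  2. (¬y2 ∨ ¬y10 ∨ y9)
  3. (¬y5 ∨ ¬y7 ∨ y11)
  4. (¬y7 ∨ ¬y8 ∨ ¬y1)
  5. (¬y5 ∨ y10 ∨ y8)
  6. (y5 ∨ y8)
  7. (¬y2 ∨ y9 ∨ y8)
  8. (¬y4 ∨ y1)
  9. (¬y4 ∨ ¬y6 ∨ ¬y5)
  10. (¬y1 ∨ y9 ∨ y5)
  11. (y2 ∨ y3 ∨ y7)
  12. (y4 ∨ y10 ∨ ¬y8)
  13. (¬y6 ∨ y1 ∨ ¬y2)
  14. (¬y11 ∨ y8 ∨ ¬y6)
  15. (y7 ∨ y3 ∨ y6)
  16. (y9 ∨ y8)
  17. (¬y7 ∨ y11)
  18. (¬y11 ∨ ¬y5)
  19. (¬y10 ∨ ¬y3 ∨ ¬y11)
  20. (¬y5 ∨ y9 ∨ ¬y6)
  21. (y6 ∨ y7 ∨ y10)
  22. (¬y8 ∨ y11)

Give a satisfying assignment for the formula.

y1=1, y2=0, y3=1, y4=0, y5=1, y6=1, y7=0, y8=0, y9=1, y10=1, y11=0

Pure literal: y9 appears only positively; assign y9 = True.
Branch on y1: take y1 = True.
Try y2 = False.
For the remaining variables, y3 = True, y4 = False, y5 = True, y6 = True, y7 = False, y8 = False, y10 = True, y11 = False works.
Check each clause:
  1. (¬y4 ∨ y5) — ¬y4 is true.
  2. (y9 ∨ ¬y10 ∨ ¬y2) — y9 is true.
  3. (¬y7 ∨ ¬y5 ∨ y11) — ¬y7 is true.
  4. (¬y8 ∨ ¬y7 ∨ ¬y1) — ¬y8 is true.
  5. (y10 ∨ y8 ∨ ¬y5) — y10 is true.
  6. (y5 ∨ y8) — y5 is true.
  7. (y9 ∨ y8 ∨ ¬y2) — y9 is true.
  8. (¬y4 ∨ y1) — y1 is true.
  9. (¬y4 ∨ ¬y6 ∨ ¬y5) — ¬y4 is true.
  10. (y5 ∨ y9 ∨ ¬y1) — y9 is true.
  11. (y7 ∨ y2 ∨ y3) — y3 is true.
  12. (y4 ∨ y10 ∨ ¬y8) — ¬y8 is true.
  13. (¬y6 ∨ ¬y2 ∨ y1) — y1 is true.
  14. (¬y6 ∨ y8 ∨ ¬y11) — ¬y11 is true.
  15. (y3 ∨ y7 ∨ y6) — y3 is true.
  16. (y8 ∨ y9) — y9 is true.
  17. (y11 ∨ ¬y7) — ¬y7 is true.
  18. (¬y5 ∨ ¬y11) — ¬y11 is true.
  19. (¬y11 ∨ ¬y10 ∨ ¬y3) — ¬y11 is true.
  20. (y9 ∨ ¬y5 ∨ ¬y6) — y9 is true.
  21. (y7 ∨ y10 ∨ y6) — y10 is true.
  22. (¬y8 ∨ y11) — ¬y8 is true.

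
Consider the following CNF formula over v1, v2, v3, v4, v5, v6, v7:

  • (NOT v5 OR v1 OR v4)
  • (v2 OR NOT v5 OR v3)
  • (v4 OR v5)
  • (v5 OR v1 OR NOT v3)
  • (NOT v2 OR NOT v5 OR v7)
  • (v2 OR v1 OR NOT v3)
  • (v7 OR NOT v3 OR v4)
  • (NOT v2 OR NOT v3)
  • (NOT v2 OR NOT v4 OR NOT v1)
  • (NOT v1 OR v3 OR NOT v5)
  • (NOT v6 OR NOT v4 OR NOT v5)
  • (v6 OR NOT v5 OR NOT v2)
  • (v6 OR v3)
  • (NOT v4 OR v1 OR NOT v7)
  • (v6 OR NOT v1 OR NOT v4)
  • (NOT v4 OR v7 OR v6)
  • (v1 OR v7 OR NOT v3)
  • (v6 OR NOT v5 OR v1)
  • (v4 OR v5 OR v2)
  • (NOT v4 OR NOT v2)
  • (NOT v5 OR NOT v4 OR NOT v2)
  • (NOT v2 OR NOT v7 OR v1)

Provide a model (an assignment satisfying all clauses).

v1=True  v2=False  v3=True  v4=False  v5=True  v6=False  v7=True

Branch on v1: take v1 = True.
The remaining clauses are satisfied by v2 = False, v3 = True, v4 = False, v5 = True, v6 = False, v7 = True.
Every clause has at least one true literal under this assignment.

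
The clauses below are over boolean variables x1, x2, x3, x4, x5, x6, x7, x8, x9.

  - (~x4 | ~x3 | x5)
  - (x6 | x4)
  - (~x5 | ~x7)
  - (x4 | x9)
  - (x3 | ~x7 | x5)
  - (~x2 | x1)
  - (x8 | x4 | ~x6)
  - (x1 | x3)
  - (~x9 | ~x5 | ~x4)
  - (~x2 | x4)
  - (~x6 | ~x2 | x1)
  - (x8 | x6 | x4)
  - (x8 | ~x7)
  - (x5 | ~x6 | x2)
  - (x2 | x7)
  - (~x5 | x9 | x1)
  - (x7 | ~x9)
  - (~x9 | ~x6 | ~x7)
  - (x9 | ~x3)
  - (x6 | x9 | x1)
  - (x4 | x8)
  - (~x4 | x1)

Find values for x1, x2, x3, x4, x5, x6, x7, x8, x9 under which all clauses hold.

x1 occurs only positively in the remaining clauses — set x1 = True.
Pure literal: x8 appears only positively; assign x8 = True.
Try x2 = True.
  then x4 is forced to True.
Try x3 = False.
For the remaining variables, x5 = True, x6 = True, x7 = False, x9 = False works.

x1=True, x2=True, x3=False, x4=True, x5=True, x6=True, x7=False, x8=True, x9=False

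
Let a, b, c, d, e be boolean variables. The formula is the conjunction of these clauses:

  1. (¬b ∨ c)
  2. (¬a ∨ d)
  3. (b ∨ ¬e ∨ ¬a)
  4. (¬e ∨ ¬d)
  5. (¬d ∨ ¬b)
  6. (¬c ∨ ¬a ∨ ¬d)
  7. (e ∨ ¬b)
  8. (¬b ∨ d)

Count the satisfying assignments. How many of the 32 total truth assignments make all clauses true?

Split on b, then d.
  b=T, d=T: a clause becomes empty — 0.
  b=T, d=F: a clause becomes empty — 0.
  b=F, d=T: remaining (a,c,e) ∈ {(F,F,F); (F,T,F); (T,F,F)} — 3.
  b=F, d=F: remaining (a,c,e) ∈ {(F,F,F); (F,F,T); (F,T,F); (F,T,T)} — 4.
Total: 0 + 0 + 3 + 4 = 7.

7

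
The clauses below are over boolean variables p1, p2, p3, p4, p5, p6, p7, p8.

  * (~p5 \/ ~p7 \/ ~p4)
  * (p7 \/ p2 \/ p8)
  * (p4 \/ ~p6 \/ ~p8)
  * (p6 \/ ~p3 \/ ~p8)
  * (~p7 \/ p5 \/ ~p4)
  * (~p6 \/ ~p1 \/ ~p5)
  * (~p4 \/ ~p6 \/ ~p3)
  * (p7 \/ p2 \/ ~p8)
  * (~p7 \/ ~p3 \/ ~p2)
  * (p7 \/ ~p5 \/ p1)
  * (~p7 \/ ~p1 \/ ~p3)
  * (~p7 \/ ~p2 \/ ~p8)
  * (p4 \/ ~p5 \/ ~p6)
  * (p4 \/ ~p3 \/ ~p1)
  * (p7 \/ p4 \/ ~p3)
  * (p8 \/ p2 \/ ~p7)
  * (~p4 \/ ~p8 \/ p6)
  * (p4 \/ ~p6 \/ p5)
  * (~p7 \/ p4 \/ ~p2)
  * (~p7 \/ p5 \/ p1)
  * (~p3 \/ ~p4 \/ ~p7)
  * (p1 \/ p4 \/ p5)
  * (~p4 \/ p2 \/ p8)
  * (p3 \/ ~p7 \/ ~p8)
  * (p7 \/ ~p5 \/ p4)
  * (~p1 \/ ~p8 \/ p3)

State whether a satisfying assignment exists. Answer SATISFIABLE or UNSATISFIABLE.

Set p1 = True and propagate.
The remaining clauses are satisfied by p2 = True, p3 = True, p4 = True, p5 = False, p6 = False, p7 = False, p8 = False.
So p1 = T, p2 = T, p3 = T, p4 = T, p5 = F, p6 = F, p7 = F, p8 = F is a satisfying assignment.

SATISFIABLE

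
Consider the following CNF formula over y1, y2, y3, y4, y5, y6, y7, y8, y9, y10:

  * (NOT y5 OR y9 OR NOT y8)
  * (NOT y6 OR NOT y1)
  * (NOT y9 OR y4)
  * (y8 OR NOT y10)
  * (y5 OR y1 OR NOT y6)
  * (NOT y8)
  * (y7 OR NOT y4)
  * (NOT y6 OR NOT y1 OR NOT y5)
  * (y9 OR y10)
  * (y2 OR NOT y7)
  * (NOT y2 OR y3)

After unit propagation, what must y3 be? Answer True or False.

True

Unit clause (NOT y8) sets y8 = False.
In (y8 OR NOT y10), y8 is now false; NOT y10 must hold, so y10 = False.
(y10 OR y9) with y10 = False leaves only y9, so y9 = True.
In (y4 OR NOT y9), NOT y9 is now false; y4 must hold, so y4 = True.
(y7 OR NOT y4): since y4 = True, the clause reduces to (y7). y7 = True.
From (NOT y7 OR y2) and y7 = True: y2 = True.
In (y3 OR NOT y2), NOT y2 is now false; y3 must hold, so y3 = True.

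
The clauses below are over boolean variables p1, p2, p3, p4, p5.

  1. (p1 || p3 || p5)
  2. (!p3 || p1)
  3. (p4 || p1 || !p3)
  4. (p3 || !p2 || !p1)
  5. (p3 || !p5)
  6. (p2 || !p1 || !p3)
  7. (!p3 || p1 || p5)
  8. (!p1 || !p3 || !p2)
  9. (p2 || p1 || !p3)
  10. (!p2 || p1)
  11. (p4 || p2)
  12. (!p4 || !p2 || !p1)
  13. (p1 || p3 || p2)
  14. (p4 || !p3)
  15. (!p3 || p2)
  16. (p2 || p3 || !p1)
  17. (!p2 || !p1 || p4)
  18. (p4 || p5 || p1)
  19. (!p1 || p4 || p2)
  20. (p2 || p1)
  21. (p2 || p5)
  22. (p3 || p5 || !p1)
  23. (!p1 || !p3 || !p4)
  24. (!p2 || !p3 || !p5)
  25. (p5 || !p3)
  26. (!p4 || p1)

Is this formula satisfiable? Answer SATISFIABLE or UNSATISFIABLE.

UNSATISFIABLE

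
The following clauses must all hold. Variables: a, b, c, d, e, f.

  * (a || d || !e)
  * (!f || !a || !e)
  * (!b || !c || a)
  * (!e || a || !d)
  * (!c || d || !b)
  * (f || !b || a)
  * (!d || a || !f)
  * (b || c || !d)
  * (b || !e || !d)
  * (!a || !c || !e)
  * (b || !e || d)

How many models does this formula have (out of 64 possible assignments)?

20

Case analysis on a and d:
  a=1, d=1: 7 of the 16 assignments to (b,c,e,f) work.
  a=1, d=0: 7 of the 16 assignments to (b,c,e,f) work.
  a=0, d=1: remaining (b,c,e,f) ∈ {(0,1,0,0)} — 1.
  a=0, d=0: 5 of the 16 assignments to (b,c,e,f) work.
Total: 7 + 7 + 1 + 5 = 20.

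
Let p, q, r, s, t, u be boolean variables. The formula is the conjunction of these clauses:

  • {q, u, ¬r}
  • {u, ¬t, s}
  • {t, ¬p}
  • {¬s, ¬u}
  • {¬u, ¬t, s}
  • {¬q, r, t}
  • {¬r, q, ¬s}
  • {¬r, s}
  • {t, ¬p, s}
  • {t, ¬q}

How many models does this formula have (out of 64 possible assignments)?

Case analysis on s and t:
  s=1, t=1: p free; 3 ways for (q,r,u) × 2^1 = 6.
  s=1, t=0: remaining (p,q,r,u) ∈ {(0,0,0,0)} — 1.
  s=0, t=1: a clause becomes empty — 0.
  s=0, t=0: remaining (p,q,r,u) ∈ {(0,0,0,0); (0,0,0,1)} — 2.
Total: 6 + 1 + 0 + 2 = 9.

9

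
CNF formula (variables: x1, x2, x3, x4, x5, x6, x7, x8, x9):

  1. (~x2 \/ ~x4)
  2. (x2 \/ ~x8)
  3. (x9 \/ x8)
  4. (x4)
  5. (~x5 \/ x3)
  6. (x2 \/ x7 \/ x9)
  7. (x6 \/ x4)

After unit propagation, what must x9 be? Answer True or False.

True

Unit clause (x4) sets x4 = True.
(~x4 \/ ~x2) with x4 = True leaves only ~x2, so x2 = False.
From (~x8 \/ x2) and x2 = False: x8 = False.
(x9 \/ x8) with x8 = False leaves only x9, so x9 = True.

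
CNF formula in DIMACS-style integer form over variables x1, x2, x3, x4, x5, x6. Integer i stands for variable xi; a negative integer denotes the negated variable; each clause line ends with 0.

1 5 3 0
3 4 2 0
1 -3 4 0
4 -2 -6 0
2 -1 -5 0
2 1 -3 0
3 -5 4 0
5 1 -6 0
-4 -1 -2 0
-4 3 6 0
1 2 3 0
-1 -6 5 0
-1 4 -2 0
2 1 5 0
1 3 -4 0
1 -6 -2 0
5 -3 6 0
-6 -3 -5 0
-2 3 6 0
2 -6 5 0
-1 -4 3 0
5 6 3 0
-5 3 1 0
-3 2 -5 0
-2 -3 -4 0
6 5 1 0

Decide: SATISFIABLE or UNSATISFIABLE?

x3 = True:
  x1 = True:
    x2 = True:
      propagation gives x4=False; contradiction.
    x2 = False:
      propagation gives x5=False, x6=False; contradiction.
  x1 = False:
    propagation gives x4=True, x2=True; an empty clause results — contradiction.
x3 = False:
  x1 = True:
    propagation gives x4=False, x2=True; an empty clause results — contradiction.
  x1 = False:
    propagation gives x5=True; an empty clause results — contradiction.
Every branch closes, so no satisfying assignment exists.

UNSATISFIABLE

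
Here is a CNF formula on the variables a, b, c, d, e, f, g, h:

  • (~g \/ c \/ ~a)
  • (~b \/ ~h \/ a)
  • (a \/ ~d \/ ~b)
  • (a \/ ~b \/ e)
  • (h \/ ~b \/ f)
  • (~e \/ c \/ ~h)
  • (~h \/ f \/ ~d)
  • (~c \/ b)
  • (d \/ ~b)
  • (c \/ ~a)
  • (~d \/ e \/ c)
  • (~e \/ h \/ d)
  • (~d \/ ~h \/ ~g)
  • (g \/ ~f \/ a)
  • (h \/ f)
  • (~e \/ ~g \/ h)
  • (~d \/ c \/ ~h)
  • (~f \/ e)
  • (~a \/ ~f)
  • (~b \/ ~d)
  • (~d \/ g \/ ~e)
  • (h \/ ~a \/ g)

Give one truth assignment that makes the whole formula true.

a=F, b=F, c=F, d=F, e=F, f=F, g=F, h=T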